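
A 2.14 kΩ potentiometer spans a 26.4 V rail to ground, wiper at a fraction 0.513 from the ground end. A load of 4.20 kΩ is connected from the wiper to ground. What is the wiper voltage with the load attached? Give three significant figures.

V ≈ 12.0 V

The wiper splits the pot into (1−α)R = 1.042 kΩ above and αR = 1.098 kΩ below.
Lower section ‖ load = 0.8703 kΩ.
V_wiper = 26.4 × 0.8703/(1.042 + 0.8703) = 12.0 V.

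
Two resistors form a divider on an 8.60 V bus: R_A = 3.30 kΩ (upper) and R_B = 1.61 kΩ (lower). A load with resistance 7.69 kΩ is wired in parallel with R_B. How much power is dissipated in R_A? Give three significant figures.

P ≈ 11.4 mW

Total resistance from the source is R_A + (R_B‖R_L) = 4.631 kΩ, so I = 8.60/4.631 kΩ = 1.857 mA.
P = I²·R_A = (1.857 mA)² × 3.30 kΩ = 11.4 mW.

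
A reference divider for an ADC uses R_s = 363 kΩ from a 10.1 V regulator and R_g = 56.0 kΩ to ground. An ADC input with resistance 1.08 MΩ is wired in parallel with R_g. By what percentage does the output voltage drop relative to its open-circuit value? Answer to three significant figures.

The divider's output (Thévenin) resistance is R_s‖R_g = 48.52 kΩ.
Fractional drop under load = R_th/(R_th + R_L) = 48.52 / (48.52 + 1080) = 0.04299.
So the output falls by 4.30 %.

4.30 %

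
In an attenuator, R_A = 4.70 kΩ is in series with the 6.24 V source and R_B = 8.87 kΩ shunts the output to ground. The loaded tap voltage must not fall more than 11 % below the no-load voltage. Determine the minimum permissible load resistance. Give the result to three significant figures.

Output resistance R_th = R_A‖R_B = (4.70 × 8.87)/13.57 = 3.072 kΩ.
The fractional drop is R_th/(R_th + R_L); requiring this ≤ 0.110 gives R_L ≥ R_th(1/0.110 − 1) = 3.072 × 8.091 = 24.9 kΩ.

R_L(min) ≈ 24.9 kΩ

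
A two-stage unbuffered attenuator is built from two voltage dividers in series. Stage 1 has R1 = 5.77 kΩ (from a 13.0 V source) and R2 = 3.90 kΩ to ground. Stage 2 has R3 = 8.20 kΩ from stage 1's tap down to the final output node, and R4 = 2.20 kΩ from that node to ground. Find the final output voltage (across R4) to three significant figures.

Stage 2 presents R3+R4 = 10.40 kΩ as a load on stage 1's tap.
Stage 1's lower leg becomes R2‖(R3+R4) = 2.836 kΩ, so V_mid = 13.0 × 2.836/8.606 = 4.284 V.
Stage 2 is itself unloaded: V_out = V_mid × R4/(R3+R4) = 4.284 × 2.20/10.40 = 0.906 V.

V_out ≈ 0.906 V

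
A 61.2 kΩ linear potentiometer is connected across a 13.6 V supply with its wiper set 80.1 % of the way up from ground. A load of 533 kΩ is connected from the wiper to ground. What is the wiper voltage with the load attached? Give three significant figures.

V ≈ 10.7 V

The wiper splits the pot into (1−α)R = 12.18 kΩ above and αR = 49.02 kΩ below.
Lower section ‖ load = 44.89 kΩ.
V_wiper = 13.6 × 44.89/(12.18 + 44.89) = 10.7 V.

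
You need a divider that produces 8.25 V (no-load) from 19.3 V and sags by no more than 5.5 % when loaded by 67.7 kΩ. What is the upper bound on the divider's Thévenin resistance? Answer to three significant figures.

Loading drop = R_th/(R_th + R_L) ≤ 0.0550, so R_th ≤ R_L · ε/(1−ε) = 67.7 kΩ × 0.0550/0.9450 = 3.94 kΩ.

R_th ≤ 3.94 kΩ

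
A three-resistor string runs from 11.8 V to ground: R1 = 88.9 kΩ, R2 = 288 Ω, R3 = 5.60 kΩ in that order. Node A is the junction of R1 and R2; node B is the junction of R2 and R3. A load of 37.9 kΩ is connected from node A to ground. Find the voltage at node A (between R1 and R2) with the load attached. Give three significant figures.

Below node A the series string R2+R3 = 5888 Ω sits in parallel with the 37900 Ω load: 5096 Ω.
V_A = 11.8 × 5096/(88900 + 5096) = 0.640 V.

V ≈ 0.640 V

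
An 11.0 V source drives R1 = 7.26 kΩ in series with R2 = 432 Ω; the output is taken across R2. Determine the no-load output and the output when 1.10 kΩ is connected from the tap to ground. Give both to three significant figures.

Open-circuit: V = 11.0 × 432/(7260 + 432) = 0.618 V.
With the load, R2 becomes R2‖R_L = 310.2 Ω, so V = 11.0 × 310.2/7570 = 0.451 V.

Unloaded: 0.618 V; loaded: 0.451 V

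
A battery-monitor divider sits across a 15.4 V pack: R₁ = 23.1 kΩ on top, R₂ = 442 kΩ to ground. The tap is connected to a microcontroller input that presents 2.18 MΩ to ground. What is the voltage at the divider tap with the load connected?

V_out ≈ 14.5 V

The load sits in parallel with R₂: R₂‖R_L = (442 × 2180) / (442 + 2180) = 367.5 kΩ.
V_out = 15.4 × 367.5 / (23.1 + 367.5) = 15.4 × 367.5/390.6 = 14.5 V.
(Unloaded it would have been 14.6 V.)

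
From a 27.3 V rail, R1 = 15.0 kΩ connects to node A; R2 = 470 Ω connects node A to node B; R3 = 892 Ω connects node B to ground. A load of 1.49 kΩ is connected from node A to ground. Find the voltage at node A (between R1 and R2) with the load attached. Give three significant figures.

Below node A the series string R2+R3 = 1362 Ω sits in parallel with the 1490 Ω load: 711.6 Ω.
V_A = 27.3 × 711.6/(15000 + 711.6) = 1.24 V.

V ≈ 1.24 V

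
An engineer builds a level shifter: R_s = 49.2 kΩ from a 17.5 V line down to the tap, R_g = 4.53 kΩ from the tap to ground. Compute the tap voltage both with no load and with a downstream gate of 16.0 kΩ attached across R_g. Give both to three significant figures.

Open-circuit: V = 17.5 × 4.53/(49.2 + 4.53) = 1.48 V.
With the load, R_g becomes R_g‖R_L = 3.530 kΩ, so V = 17.5 × 3.530/52.73 = 1.17 V.

Unloaded: 1.48 V; loaded: 1.17 V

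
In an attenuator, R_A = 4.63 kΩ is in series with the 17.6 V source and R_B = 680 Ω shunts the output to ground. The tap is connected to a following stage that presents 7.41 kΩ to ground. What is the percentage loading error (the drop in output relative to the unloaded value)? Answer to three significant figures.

7.41 %

The divider's output (Thévenin) resistance is R_A‖R_B = 592.9 Ω.
Fractional drop under load = R_th/(R_th + R_L) = 592.9 / (592.9 + 7410) = 0.07409.
So the output falls by 7.41 %.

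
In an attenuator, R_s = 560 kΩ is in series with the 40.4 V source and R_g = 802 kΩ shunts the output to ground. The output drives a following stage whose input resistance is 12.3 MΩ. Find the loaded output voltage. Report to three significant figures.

The load sits in parallel with R_g: R_g‖R_L = (802 × 12300) / (802 + 12300) = 752.9 kΩ.
V_out = 40.4 × 752.9 / (560 + 752.9) = 40.4 × 752.9/1313 = 23.2 V.

V_out ≈ 23.2 V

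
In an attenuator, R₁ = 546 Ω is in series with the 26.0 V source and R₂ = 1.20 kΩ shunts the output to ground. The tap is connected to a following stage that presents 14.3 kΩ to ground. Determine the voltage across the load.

V_out ≈ 17.4 V

The load sits in parallel with R₂: R₂‖R_L = (1200 × 14300) / (1200 + 14300) = 1107 Ω.
V_out = 26.0 × 1107 / (546 + 1107) = 26.0 × 1107/1653 = 17.4 V.
(Unloaded it would have been 17.9 V.)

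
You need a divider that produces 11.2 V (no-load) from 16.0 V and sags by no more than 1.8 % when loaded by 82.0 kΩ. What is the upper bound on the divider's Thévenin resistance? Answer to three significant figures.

Loading drop = R_th/(R_th + R_L) ≤ 0.0180, so R_th ≤ R_L · ε/(1−ε) = 82.0 kΩ × 0.0180/0.9820 = 1.50 kΩ.

R_th ≤ 1.50 kΩ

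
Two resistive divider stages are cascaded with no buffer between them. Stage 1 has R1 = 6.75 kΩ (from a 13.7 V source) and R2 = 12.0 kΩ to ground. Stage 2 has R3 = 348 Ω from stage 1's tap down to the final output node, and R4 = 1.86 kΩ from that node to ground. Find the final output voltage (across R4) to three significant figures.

Stage 2 presents R3+R4 = 2208 Ω as a load on stage 1's tap.
Stage 1's lower leg becomes R2‖(R3+R4) = 1865 Ω, so V_mid = 13.7 × 1865/8615 = 2.966 V.
Stage 2 is itself unloaded: V_out = V_mid × R4/(R3+R4) = 2.966 × 1860/2208 = 2.50 V.

V_out ≈ 2.50 V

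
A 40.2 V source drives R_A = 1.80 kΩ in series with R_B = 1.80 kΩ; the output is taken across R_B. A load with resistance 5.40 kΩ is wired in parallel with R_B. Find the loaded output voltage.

The load sits in parallel with R_B: R_B‖R_L = (1.80 × 5.40) / (1.80 + 5.40) = 1.350 kΩ.
V_out = 40.2 × 1.350 / (1.80 + 1.350) = 40.2 × 1.350/3.150 = 17.2 V.
(Unloaded it would have been 20.1 V.)

V_out ≈ 17.2 V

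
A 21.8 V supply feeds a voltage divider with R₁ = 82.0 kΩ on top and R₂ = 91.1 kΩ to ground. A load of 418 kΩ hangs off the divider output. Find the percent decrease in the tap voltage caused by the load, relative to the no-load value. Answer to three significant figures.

Unloaded V = 21.8 × 91.1/173.1 = 11.473 V.
Loaded: R₂‖R_L = 74.80 kΩ, giving V = 21.8 × 74.80/156.8 = 10.399 V.
Drop = (11.473 − 10.399) / 11.473 = 9.36 %.

9.36 %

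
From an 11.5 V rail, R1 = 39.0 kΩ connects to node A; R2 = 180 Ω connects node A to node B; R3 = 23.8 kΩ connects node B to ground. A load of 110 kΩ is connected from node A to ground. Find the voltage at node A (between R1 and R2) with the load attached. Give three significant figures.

V ≈ 3.86 V

Below node A the series string R2+R3 = 23980 Ω sits in parallel with the 110000 Ω load: 19690 Ω.
V_A = 11.5 × 19690/(39000 + 19690) = 3.86 V.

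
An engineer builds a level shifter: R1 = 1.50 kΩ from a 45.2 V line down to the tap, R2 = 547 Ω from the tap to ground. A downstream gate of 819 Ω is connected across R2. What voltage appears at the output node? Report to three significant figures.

The load sits in parallel with R2: R2‖R_L = (547 × 819) / (547 + 819) = 328.0 Ω.
V_out = 45.2 × 328.0 / (1500 + 328.0) = 45.2 × 328.0/1828 = 8.11 V.

V_out ≈ 8.11 V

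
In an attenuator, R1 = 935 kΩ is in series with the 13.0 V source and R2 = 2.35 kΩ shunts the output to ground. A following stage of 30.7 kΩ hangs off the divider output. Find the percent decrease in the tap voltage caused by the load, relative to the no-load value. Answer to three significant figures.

The divider's output (Thévenin) resistance is R1‖R2 = 2.344 kΩ.
Fractional drop under load = R_th/(R_th + R_L) = 2.344 / (2.344 + 30.7) = 0.07094.
So the output falls by 7.09 %.

7.09 %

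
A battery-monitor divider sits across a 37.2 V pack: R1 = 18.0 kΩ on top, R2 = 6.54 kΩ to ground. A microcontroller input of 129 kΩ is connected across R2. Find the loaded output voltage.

V_out ≈ 9.56 V

The load sits in parallel with R2: R2‖R_L = (6.54 × 129) / (6.54 + 129) = 6.224 kΩ.
V_out = 37.2 × 6.224 / (18.0 + 6.224) = 37.2 × 6.224/24.22 = 9.56 V.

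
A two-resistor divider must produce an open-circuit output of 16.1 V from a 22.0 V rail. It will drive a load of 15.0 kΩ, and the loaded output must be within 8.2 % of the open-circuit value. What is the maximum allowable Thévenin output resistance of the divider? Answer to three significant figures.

R_th ≤ 1.34 kΩ

Loading drop = R_th/(R_th + R_L) ≤ 0.0820, so R_th ≤ R_L · ε/(1−ε) = 15.0 kΩ × 0.0820/0.9180 = 1.34 kΩ.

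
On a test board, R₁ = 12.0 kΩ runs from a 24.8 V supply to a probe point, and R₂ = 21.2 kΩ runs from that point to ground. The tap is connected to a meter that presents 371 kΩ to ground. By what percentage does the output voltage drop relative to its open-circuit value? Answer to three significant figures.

2.02 %

The divider's output (Thévenin) resistance is R₁‖R₂ = 7.663 kΩ.
Fractional drop under load = R_th/(R_th + R_L) = 7.663 / (7.663 + 371) = 0.02024.
So the output falls by 2.02 %.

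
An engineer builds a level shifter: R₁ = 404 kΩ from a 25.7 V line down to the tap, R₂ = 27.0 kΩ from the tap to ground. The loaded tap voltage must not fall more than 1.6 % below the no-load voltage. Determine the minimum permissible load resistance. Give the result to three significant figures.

Output resistance R_th = R₁‖R₂ = (404 × 27.0)/431.0 = 25.31 kΩ.
The fractional drop is R_th/(R_th + R_L); requiring this ≤ 0.0160 gives R_L ≥ R_th(1/0.0160 − 1) = 25.31 × 61.50 = 1.56 MΩ.

R_L(min) ≈ 1.56 MΩ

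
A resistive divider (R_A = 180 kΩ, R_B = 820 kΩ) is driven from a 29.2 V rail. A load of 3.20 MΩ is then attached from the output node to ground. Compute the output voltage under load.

The load sits in parallel with R_B: R_B‖R_L = (820 × 3200) / (820 + 3200) = 652.7 kΩ.
V_out = 29.2 × 652.7 / (180 + 652.7) = 29.2 × 652.7/832.7 = 22.9 V.
(Unloaded it would have been 23.9 V.)

V_out ≈ 22.9 V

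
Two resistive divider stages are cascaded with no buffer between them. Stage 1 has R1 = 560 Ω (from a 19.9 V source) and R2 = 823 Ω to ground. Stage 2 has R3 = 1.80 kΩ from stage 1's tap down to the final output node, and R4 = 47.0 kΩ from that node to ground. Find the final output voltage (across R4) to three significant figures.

Stage 2 presents R3+R4 = 48800 Ω as a load on stage 1's tap.
Stage 1's lower leg becomes R2‖(R3+R4) = 809.4 Ω, so V_mid = 19.9 × 809.4/1369 = 11.76 V.
Stage 2 is itself unloaded: V_out = V_mid × R4/(R3+R4) = 11.76 × 47000/48800 = 11.3 V.

V_out ≈ 11.3 V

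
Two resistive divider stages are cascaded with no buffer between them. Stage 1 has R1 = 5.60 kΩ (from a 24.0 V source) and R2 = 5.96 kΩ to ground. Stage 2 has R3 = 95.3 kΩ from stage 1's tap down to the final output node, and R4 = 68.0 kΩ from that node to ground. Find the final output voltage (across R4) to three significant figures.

Stage 2 presents R3+R4 = 163.3 kΩ as a load on stage 1's tap.
Stage 1's lower leg becomes R2‖(R3+R4) = 5.750 kΩ, so V_mid = 24.0 × 5.750/11.35 = 12.16 V.
Stage 2 is itself unloaded: V_out = V_mid × R4/(R3+R4) = 12.16 × 68.0/163.3 = 5.06 V.

V_out ≈ 5.06 V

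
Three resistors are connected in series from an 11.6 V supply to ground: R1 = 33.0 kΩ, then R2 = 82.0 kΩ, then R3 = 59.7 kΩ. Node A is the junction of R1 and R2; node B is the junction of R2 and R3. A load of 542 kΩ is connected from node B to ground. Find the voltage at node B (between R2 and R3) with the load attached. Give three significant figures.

At node B, R3 is in parallel with the load: R3‖R_L = 53.78 kΩ.
Below node A the resistance is R2 + (R3‖R_L) = 135.8 kΩ, so V_A = 11.6 × 135.8/168.8 = 9.332 V.
Then V_B = V_A × (R3‖R_L)/(R2 + R3‖R_L) = 9.332 × 53.78/135.8 = 3.70 V.

V ≈ 3.70 V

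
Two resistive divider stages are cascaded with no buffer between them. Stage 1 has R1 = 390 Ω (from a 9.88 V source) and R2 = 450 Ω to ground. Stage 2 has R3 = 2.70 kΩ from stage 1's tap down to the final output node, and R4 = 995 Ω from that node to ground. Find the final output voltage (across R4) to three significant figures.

V_out ≈ 1.35 V

Stage 2 presents R3+R4 = 3695 Ω as a load on stage 1's tap.
Stage 1's lower leg becomes R2‖(R3+R4) = 401.1 Ω, so V_mid = 9.88 × 401.1/791.1 = 5.010 V.
Stage 2 is itself unloaded: V_out = V_mid × R4/(R3+R4) = 5.010 × 995/3695 = 1.35 V.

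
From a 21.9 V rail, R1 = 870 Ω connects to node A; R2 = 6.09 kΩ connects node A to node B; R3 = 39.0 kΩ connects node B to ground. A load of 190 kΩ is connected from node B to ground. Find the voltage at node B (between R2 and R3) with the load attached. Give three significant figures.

V ≈ 18.0 V

At node B, R3 is in parallel with the load: R3‖R_L = 32360 Ω.
Below node A the resistance is R2 + (R3‖R_L) = 38450 Ω, so V_A = 21.9 × 38450/39320 = 21.42 V.
Then V_B = V_A × (R3‖R_L)/(R2 + R3‖R_L) = 21.42 × 32360/38450 = 18.0 V.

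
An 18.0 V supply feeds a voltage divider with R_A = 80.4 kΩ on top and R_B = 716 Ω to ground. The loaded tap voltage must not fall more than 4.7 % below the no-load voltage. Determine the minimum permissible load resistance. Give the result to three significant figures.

R_L(min) ≈ 14.4 kΩ

Output resistance R_th = R_A‖R_B = (80400 × 716)/81120 = 709.7 Ω.
The fractional drop is R_th/(R_th + R_L); requiring this ≤ 0.0470 gives R_L ≥ R_th(1/0.0470 − 1) = 709.7 × 20.28 = 14.4 kΩ.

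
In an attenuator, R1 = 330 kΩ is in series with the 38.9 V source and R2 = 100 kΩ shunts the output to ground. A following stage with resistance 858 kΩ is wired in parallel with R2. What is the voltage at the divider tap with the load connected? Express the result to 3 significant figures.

The load sits in parallel with R2: R2‖R_L = (100 × 858) / (100 + 858) = 89.56 kΩ.
V_out = 38.9 × 89.56 / (330 + 89.56) = 38.9 × 89.56/419.6 = 8.30 V.

V_out ≈ 8.30 V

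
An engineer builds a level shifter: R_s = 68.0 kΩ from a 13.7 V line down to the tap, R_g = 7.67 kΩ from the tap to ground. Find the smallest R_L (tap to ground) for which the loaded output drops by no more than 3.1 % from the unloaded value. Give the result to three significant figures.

Output resistance R_th = R_s‖R_g = (68.0 × 7.67)/75.67 = 6.893 kΩ.
The fractional drop is R_th/(R_th + R_L); requiring this ≤ 0.0310 gives R_L ≥ R_th(1/0.0310 − 1) = 6.893 × 31.26 = 215 kΩ.

R_L(min) ≈ 215 kΩ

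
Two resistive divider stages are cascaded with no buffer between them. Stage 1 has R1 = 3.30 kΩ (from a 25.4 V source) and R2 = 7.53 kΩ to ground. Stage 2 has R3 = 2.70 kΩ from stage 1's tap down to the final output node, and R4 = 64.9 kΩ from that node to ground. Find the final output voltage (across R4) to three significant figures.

Stage 2 presents R3+R4 = 67.60 kΩ as a load on stage 1's tap.
Stage 1's lower leg becomes R2‖(R3+R4) = 6.775 kΩ, so V_mid = 25.4 × 6.775/10.08 = 17.08 V.
Stage 2 is itself unloaded: V_out = V_mid × R4/(R3+R4) = 17.08 × 64.9/67.60 = 16.4 V.

V_out ≈ 16.4 V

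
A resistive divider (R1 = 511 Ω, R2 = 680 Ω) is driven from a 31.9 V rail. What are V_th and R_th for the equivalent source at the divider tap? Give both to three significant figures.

V_th is the open-circuit tap voltage: 31.9 × 680/(511 + 680) = 18.2 V.
With the supply zeroed, R1 and R2 appear in parallel from the tap: R_th = R1‖R2 = (511 × 680)/1191 = 292 Ω.

V_th = 18.2 V, R_th = 292 Ω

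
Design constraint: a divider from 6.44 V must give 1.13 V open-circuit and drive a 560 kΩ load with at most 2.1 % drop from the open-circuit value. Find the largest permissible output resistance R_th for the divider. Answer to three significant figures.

Loading drop = R_th/(R_th + R_L) ≤ 0.0210, so R_th ≤ R_L · ε/(1−ε) = 560 kΩ × 0.0210/0.9790 = 12.0 kΩ.
(Any R1, R2 with R2/(R1+R2) = 0.175 and R1‖R2 ≤ 12.0 kΩ will meet the spec.)

R_th ≤ 12.0 kΩ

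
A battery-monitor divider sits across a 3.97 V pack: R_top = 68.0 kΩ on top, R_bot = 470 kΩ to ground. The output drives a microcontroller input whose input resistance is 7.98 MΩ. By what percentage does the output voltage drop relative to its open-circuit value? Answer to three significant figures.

The divider's output (Thévenin) resistance is R_top‖R_bot = 59.41 kΩ.
Fractional drop under load = R_th/(R_th + R_L) = 59.41 / (59.41 + 7980) = 0.007389.
So the output falls by 0.739 %.

0.739 %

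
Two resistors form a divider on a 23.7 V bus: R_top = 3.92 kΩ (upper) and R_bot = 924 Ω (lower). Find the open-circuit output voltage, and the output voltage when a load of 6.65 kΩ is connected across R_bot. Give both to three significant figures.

Unloaded: 4.52 V; loaded: 4.06 V

Open-circuit: V = 23.7 × 924/(3920 + 924) = 4.52 V.
With the load, R_bot becomes R_bot‖R_L = 811.3 Ω, so V = 23.7 × 811.3/4731 = 4.06 V.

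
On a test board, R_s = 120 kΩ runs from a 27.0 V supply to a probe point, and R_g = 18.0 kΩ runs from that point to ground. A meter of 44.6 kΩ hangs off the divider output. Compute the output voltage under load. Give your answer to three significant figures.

The load sits in parallel with R_g: R_g‖R_L = (18.0 × 44.6) / (18.0 + 44.6) = 12.82 kΩ.
V_out = 27.0 × 12.82 / (120 + 12.82) = 27.0 × 12.82/132.8 = 2.61 V.

V_out ≈ 2.61 V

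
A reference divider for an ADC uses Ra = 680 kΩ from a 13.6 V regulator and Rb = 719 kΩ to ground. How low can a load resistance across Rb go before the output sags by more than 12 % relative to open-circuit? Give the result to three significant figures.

Output resistance R_th = Ra‖Rb = (680 × 719)/1399 = 349.5 kΩ.
The fractional drop is R_th/(R_th + R_L); requiring this ≤ 0.120 gives R_L ≥ R_th(1/0.120 − 1) = 349.5 × 7.333 = 2.56 MΩ.

R_L(min) ≈ 2.56 MΩ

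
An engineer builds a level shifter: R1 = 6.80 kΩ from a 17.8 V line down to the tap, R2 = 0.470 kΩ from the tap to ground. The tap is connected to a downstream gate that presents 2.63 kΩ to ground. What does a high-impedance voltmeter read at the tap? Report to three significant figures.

V_out ≈ 0.986 V

The load sits in parallel with R2: R2‖R_L = (470 × 2630) / (470 + 2630) = 398.7 Ω.
V_out = 17.8 × 398.7 / (6800 + 398.7) = 17.8 × 398.7/7199 = 0.986 V.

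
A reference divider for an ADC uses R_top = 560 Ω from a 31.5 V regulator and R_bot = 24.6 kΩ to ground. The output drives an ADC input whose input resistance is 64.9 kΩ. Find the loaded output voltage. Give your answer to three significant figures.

The load sits in parallel with R_bot: R_bot‖R_L = (24600 × 64900) / (24600 + 64900) = 17840 Ω.
V_out = 31.5 × 17840 / (560 + 17840) = 31.5 × 17840/18400 = 30.5 V.
(Unloaded it would have been 30.8 V.)

V_out ≈ 30.5 V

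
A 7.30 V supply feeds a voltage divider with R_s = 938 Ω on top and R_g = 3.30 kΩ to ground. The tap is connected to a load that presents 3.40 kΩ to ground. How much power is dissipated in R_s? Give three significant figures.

P ≈ 7.32 mW

Total resistance from the source is R_s + (R_g‖R_L) = 2613 Ω, so I = 7.30/2613 Ω = 2.794 mA.
P = I²·R_s = (2.794 mA)² × 938 Ω = 7.32 mW.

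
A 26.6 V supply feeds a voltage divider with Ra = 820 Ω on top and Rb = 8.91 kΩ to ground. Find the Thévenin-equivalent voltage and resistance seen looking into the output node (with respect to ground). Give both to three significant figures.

V_th is the open-circuit tap voltage: 26.6 × 8910/(820 + 8910) = 24.4 V.
With the supply zeroed, Ra and Rb appear in parallel from the tap: R_th = Ra‖Rb = (820 × 8910)/9730 = 751 Ω.

V_th = 24.4 V, R_th = 751 Ω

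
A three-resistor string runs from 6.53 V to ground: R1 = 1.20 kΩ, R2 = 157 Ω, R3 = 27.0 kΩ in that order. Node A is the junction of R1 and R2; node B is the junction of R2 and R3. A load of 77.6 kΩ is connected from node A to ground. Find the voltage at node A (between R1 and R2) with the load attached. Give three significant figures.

V ≈ 6.16 V

Below node A the series string R2+R3 = 27160 Ω sits in parallel with the 77600 Ω load: 20120 Ω.
V_A = 6.53 × 20120/(1200 + 20120) = 6.16 V.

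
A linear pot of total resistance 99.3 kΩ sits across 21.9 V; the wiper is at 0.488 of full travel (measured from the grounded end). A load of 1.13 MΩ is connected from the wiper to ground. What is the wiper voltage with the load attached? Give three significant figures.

The wiper splits the pot into (1−α)R = 50.84 kΩ above and αR = 48.46 kΩ below.
Lower section ‖ load = 46.47 kΩ.
V_wiper = 21.9 × 46.47/(50.84 + 46.47) = 10.5 V.

V ≈ 10.5 V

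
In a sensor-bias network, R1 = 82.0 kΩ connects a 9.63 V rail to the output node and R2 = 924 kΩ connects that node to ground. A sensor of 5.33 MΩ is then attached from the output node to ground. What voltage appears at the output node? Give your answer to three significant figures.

V_out ≈ 8.72 V

The load sits in parallel with R2: R2‖R_L = (924 × 5330) / (924 + 5330) = 787.5 kΩ.
V_out = 9.63 × 787.5 / (82.0 + 787.5) = 9.63 × 787.5/869.5 = 8.72 V.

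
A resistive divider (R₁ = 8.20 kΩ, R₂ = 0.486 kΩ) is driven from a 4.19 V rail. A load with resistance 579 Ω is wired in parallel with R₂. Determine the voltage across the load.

The load sits in parallel with R₂: R₂‖R_L = (486 × 579) / (486 + 579) = 264.2 Ω.
V_out = 4.19 × 264.2 / (8200 + 264.2) = 4.19 × 264.2/8464 = 0.131 V.

V_out ≈ 0.131 V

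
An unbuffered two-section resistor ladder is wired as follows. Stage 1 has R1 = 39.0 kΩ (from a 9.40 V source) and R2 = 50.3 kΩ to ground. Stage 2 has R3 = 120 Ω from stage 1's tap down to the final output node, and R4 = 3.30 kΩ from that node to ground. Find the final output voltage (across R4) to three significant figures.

V_out ≈ 0.688 V

Stage 2 presents R3+R4 = 3420 Ω as a load on stage 1's tap.
Stage 1's lower leg becomes R2‖(R3+R4) = 3202 Ω, so V_mid = 9.40 × 3202/42200 = 0.7133 V.
Stage 2 is itself unloaded: V_out = V_mid × R4/(R3+R4) = 0.7133 × 3300/3420 = 0.688 V.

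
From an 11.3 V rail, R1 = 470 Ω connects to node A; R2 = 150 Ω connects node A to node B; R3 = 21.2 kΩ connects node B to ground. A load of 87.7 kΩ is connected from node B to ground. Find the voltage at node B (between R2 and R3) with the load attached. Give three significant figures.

V ≈ 10.9 V

At node B, R3 is in parallel with the load: R3‖R_L = 17070 Ω.
Below node A the resistance is R2 + (R3‖R_L) = 17220 Ω, so V_A = 11.3 × 17220/17690 = 11.00 V.
Then V_B = V_A × (R3‖R_L)/(R2 + R3‖R_L) = 11.00 × 17070/17220 = 10.9 V.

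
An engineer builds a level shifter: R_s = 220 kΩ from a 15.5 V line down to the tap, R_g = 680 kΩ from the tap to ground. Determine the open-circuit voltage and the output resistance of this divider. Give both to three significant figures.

V_th = 11.7 V, R_th = 166 kΩ

V_th is the open-circuit tap voltage: 15.5 × 680/(220 + 680) = 11.7 V.
With the supply zeroed, R_s and R_g appear in parallel from the tap: R_th = R_s‖R_g = (220 × 680)/900.0 = 166 kΩ.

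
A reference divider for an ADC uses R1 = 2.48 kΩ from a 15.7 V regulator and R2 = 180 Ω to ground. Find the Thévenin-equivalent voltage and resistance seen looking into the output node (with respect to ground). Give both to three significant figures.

V_th is the open-circuit tap voltage: 15.7 × 180/(2480 + 180) = 1.06 V.
With the supply zeroed, R1 and R2 appear in parallel from the tap: R_th = R1‖R2 = (2480 × 180)/2660 = 168 Ω.

V_th = 1.06 V, R_th = 168 Ω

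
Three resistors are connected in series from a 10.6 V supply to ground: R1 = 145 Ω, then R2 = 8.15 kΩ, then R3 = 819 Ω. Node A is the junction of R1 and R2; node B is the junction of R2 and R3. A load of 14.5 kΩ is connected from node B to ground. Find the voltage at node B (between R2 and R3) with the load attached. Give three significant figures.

At node B, R3 is in parallel with the load: R3‖R_L = 775.2 Ω.
Below node A the resistance is R2 + (R3‖R_L) = 8925 Ω, so V_A = 10.6 × 8925/9070 = 10.43 V.
Then V_B = V_A × (R3‖R_L)/(R2 + R3‖R_L) = 10.43 × 775.2/8925 = 0.906 V.

V ≈ 0.906 V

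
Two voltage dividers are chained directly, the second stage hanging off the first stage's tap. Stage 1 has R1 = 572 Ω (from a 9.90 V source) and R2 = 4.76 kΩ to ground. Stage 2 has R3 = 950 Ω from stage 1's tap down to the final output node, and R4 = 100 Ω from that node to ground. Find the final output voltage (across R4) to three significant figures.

V_out ≈ 0.566 V

Stage 2 presents R3+R4 = 1050 Ω as a load on stage 1's tap.
Stage 1's lower leg becomes R2‖(R3+R4) = 860.2 Ω, so V_mid = 9.90 × 860.2/1432 = 5.946 V.
Stage 2 is itself unloaded: V_out = V_mid × R4/(R3+R4) = 5.946 × 100/1050 = 0.566 V.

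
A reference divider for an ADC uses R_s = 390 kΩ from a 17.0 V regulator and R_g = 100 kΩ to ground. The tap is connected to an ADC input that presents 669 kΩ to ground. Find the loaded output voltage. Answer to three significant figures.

The load sits in parallel with R_g: R_g‖R_L = (100 × 669) / (100 + 669) = 87.00 kΩ.
V_out = 17.0 × 87.00 / (390 + 87.00) = 17.0 × 87.00/477.0 = 3.10 V.
(Unloaded it would have been 3.47 V.)

V_out ≈ 3.10 V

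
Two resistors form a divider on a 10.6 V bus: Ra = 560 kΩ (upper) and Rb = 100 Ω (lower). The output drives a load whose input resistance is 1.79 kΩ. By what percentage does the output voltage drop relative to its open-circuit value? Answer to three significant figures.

5.29 %

The divider's output (Thévenin) resistance is Ra‖Rb = 99.98 Ω.
Fractional drop under load = R_th/(R_th + R_L) = 99.98 / (99.98 + 1790) = 0.05290.
So the output falls by 5.29 %.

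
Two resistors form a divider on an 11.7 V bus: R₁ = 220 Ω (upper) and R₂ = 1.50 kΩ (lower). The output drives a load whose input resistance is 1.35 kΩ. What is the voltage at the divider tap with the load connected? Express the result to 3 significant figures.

V_out ≈ 8.93 V

The load sits in parallel with R₂: R₂‖R_L = (1500 × 1350) / (1500 + 1350) = 710.5 Ω.
V_out = 11.7 × 710.5 / (220 + 710.5) = 11.7 × 710.5/930.5 = 8.93 V.
(Unloaded it would have been 10.2 V.)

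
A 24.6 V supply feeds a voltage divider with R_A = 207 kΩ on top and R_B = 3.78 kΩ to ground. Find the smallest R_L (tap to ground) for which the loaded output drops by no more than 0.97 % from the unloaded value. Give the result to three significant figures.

Output resistance R_th = R_A‖R_B = (207 × 3.78)/210.8 = 3.712 kΩ.
The fractional drop is R_th/(R_th + R_L); requiring this ≤ 0.00970 gives R_L ≥ R_th(1/0.00970 − 1) = 3.712 × 102.1 = 379 kΩ.

R_L(min) ≈ 379 kΩ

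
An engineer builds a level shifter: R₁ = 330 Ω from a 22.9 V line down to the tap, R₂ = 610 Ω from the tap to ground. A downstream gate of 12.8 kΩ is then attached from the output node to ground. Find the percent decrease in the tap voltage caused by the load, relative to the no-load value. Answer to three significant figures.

1.65 %

The divider's output (Thévenin) resistance is R₁‖R₂ = 214.1 Ω.
Fractional drop under load = R_th/(R_th + R_L) = 214.1 / (214.1 + 12800) = 0.01646.
So the output falls by 1.65 %.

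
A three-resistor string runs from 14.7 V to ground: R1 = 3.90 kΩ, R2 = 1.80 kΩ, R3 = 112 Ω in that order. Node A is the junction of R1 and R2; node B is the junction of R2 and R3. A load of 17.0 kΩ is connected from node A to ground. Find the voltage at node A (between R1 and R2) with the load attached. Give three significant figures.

Below node A the series string R2+R3 = 1912 Ω sits in parallel with the 17000 Ω load: 1719 Ω.
V_A = 14.7 × 1719/(3900 + 1719) = 4.50 V.

V ≈ 4.50 V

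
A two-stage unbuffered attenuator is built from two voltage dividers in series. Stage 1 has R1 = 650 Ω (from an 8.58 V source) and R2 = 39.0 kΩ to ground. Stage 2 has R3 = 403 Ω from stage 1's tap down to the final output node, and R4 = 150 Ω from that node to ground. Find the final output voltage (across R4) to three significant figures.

Stage 2 presents R3+R4 = 553.0 Ω as a load on stage 1's tap.
Stage 1's lower leg becomes R2‖(R3+R4) = 545.3 Ω, so V_mid = 8.58 × 545.3/1195 = 3.914 V.
Stage 2 is itself unloaded: V_out = V_mid × R4/(R3+R4) = 3.914 × 150/553.0 = 1.06 V.

V_out ≈ 1.06 V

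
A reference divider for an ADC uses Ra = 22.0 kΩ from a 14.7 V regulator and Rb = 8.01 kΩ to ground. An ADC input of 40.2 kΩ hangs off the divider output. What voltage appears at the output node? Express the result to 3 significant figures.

V_out ≈ 3.42 V

The load sits in parallel with Rb: Rb‖R_L = (8.01 × 40.2) / (8.01 + 40.2) = 6.679 kΩ.
V_out = 14.7 × 6.679 / (22.0 + 6.679) = 14.7 × 6.679/28.68 = 3.42 V.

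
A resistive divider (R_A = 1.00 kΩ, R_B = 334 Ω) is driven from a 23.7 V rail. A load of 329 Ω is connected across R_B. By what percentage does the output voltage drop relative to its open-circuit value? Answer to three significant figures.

43.2 %

Unloaded V = 23.7 × 334/1334 = 5.934 V.
Loaded: R_B‖R_L = 165.7 Ω, giving V = 23.7 × 165.7/1166 = 3.370 V.
Drop = (5.934 − 3.370) / 5.934 = 43.2 %.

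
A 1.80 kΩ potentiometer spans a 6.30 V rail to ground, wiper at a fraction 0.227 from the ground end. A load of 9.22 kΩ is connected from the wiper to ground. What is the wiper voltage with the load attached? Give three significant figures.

V ≈ 1.38 V

The wiper splits the pot into (1−α)R = 1391 Ω above and αR = 408.6 Ω below.
Lower section ‖ load = 391.3 Ω.
V_wiper = 6.30 × 391.3/(1391 + 391.3) = 1.38 V.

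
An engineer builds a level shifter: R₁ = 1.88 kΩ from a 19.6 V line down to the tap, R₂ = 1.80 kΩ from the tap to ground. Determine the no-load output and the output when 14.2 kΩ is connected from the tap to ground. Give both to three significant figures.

Unloaded: 9.59 V; loaded: 9.00 V

Open-circuit: V = 19.6 × 1.80/(1.88 + 1.80) = 9.59 V.
With the load, R₂ becomes R₂‖R_L = 1.597 kΩ, so V = 19.6 × 1.597/3.478 = 9.00 V.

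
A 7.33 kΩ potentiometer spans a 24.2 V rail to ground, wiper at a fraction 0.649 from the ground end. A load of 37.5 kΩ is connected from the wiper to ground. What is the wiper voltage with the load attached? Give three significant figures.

The wiper splits the pot into (1−α)R = 2.573 kΩ above and αR = 4.757 kΩ below.
Lower section ‖ load = 4.222 kΩ.
V_wiper = 24.2 × 4.222/(2.573 + 4.222) = 15.0 V.

V ≈ 15.0 V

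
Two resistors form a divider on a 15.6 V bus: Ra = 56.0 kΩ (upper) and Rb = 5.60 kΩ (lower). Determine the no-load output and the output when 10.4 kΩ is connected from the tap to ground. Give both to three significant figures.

Open-circuit: V = 15.6 × 5.60/(56.0 + 5.60) = 1.42 V.
With the load, Rb becomes Rb‖R_L = 3.640 kΩ, so V = 15.6 × 3.640/59.64 = 0.952 V.

Unloaded: 1.42 V; loaded: 0.952 V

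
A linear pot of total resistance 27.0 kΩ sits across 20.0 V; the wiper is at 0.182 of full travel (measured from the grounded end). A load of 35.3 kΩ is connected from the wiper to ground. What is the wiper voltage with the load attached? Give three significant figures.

V ≈ 3.27 V

The wiper splits the pot into (1−α)R = 22.09 kΩ above and αR = 4.914 kΩ below.
Lower section ‖ load = 4.314 kΩ.
V_wiper = 20.0 × 4.314/(22.09 + 4.314) = 3.27 V.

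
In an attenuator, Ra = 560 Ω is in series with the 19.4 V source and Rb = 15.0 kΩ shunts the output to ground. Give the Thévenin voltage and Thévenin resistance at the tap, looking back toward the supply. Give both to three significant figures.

V_th = 18.7 V, R_th = 540 Ω

V_th is the open-circuit tap voltage: 19.4 × 15000/(560 + 15000) = 18.7 V.
With the supply zeroed, Ra and Rb appear in parallel from the tap: R_th = Ra‖Rb = (560 × 15000)/15560 = 540 Ω.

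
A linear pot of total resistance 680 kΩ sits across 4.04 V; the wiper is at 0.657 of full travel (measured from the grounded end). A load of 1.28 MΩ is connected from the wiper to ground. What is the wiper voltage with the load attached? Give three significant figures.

V ≈ 2.37 V

The wiper splits the pot into (1−α)R = 233.2 kΩ above and αR = 446.8 kΩ below.
Lower section ‖ load = 331.2 kΩ.
V_wiper = 4.04 × 331.2/(233.2 + 331.2) = 2.37 V.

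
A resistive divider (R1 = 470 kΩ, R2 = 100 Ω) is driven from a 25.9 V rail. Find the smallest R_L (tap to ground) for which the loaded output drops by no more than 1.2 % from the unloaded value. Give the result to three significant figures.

R_L(min) ≈ 8.23 kΩ

Output resistance R_th = R1‖R2 = (470000 × 100)/470100 = 99.98 Ω.
The fractional drop is R_th/(R_th + R_L); requiring this ≤ 0.0120 gives R_L ≥ R_th(1/0.0120 − 1) = 99.98 × 82.33 = 8.23 kΩ.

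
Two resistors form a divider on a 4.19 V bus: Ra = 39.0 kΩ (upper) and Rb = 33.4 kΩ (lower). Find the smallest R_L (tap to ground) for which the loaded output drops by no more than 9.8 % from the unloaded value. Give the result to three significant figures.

Output resistance R_th = Ra‖Rb = (39.0 × 33.4)/72.40 = 17.99 kΩ.
The fractional drop is R_th/(R_th + R_L); requiring this ≤ 0.0980 gives R_L ≥ R_th(1/0.0980 − 1) = 17.99 × 9.204 = 166 kΩ.

R_L(min) ≈ 166 kΩ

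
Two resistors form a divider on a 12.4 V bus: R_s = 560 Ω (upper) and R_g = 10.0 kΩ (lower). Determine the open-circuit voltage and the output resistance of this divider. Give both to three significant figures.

V_th = 11.7 V, R_th = 530 Ω

V_th is the open-circuit tap voltage: 12.4 × 10000/(560 + 10000) = 11.7 V.
With the supply zeroed, R_s and R_g appear in parallel from the tap: R_th = R_s‖R_g = (560 × 10000)/10560 = 530 Ω.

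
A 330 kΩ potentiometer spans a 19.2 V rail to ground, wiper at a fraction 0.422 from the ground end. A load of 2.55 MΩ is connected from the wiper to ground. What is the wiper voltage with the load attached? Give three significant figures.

V ≈ 7.85 V

The wiper splits the pot into (1−α)R = 190.7 kΩ above and αR = 139.3 kΩ below.
Lower section ‖ load = 132.0 kΩ.
V_wiper = 19.2 × 132.0/(190.7 + 132.0) = 7.85 V.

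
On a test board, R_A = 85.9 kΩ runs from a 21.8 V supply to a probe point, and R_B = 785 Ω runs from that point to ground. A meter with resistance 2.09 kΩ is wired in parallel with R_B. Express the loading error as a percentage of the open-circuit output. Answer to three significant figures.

Unloaded V = 21.8 × 785/86680 = 0.1974 V.
Loaded: R_B‖R_L = 570.7 Ω, giving V = 21.8 × 570.7/86470 = 0.1439 V.
Drop = (0.1974 − 0.1439) / 0.1974 = 27.1 %.

27.1 %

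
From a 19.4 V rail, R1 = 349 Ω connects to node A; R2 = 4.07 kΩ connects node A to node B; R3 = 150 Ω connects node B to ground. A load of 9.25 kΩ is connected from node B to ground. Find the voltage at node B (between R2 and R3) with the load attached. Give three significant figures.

V ≈ 0.627 V

At node B, R3 is in parallel with the load: R3‖R_L = 147.6 Ω.
Below node A the resistance is R2 + (R3‖R_L) = 4218 Ω, so V_A = 19.4 × 4218/4567 = 17.92 V.
Then V_B = V_A × (R3‖R_L)/(R2 + R3‖R_L) = 17.92 × 147.6/4218 = 0.627 V.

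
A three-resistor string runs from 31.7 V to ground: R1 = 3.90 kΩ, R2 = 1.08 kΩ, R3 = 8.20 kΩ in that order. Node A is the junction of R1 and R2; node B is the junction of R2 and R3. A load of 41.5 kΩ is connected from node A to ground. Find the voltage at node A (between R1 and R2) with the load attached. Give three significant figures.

V ≈ 20.9 V

Below node A the series string R2+R3 = 9.280 kΩ sits in parallel with the 41.5 kΩ load: 7.584 kΩ.
V_A = 31.7 × 7.584/(3.90 + 7.584) = 20.9 V.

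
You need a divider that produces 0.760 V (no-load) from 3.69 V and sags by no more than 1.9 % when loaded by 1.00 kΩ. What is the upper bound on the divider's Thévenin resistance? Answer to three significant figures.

Loading drop = R_th/(R_th + R_L) ≤ 0.0190, so R_th ≤ R_L · ε/(1−ε) = 1.00 kΩ × 0.0190/0.9810 = 19.4 Ω.

R_th ≤ 19.4 Ω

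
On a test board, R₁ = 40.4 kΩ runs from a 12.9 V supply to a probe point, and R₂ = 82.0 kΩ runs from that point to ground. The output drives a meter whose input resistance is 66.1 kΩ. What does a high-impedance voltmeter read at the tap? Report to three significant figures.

V_out ≈ 6.13 V

The load sits in parallel with R₂: R₂‖R_L = (82.0 × 66.1) / (82.0 + 66.1) = 36.60 kΩ.
V_out = 12.9 × 36.60 / (40.4 + 36.60) = 12.9 × 36.60/77.00 = 6.13 V.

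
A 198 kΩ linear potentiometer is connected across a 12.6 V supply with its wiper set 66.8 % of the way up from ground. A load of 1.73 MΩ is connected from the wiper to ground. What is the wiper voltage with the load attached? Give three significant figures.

The wiper splits the pot into (1−α)R = 65.74 kΩ above and αR = 132.3 kΩ below.
Lower section ‖ load = 122.9 kΩ.
V_wiper = 12.6 × 122.9/(65.74 + 122.9) = 8.21 V.

V ≈ 8.21 V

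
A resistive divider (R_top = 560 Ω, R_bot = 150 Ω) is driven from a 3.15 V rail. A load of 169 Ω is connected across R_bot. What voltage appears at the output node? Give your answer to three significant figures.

The load sits in parallel with R_bot: R_bot‖R_L = (150 × 169) / (150 + 169) = 79.47 Ω.
V_out = 3.15 × 79.47 / (560 + 79.47) = 3.15 × 79.47/639.5 = 0.391 V.

V_out ≈ 0.391 V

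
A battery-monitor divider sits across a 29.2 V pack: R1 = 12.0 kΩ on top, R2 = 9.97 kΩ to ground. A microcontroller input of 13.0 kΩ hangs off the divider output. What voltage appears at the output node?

The load sits in parallel with R2: R2‖R_L = (9.97 × 13.0) / (9.97 + 13.0) = 5.643 kΩ.
V_out = 29.2 × 5.643 / (12.0 + 5.643) = 29.2 × 5.643/17.64 = 9.34 V.

V_out ≈ 9.34 V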